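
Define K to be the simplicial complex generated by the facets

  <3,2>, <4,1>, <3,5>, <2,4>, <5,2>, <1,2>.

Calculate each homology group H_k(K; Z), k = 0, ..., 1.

H_0 = Z,  H_1 = Z^2.

Fix the vertex order 1 < 2 < 3 < 4 < 5 and write every simplex with vertices in increasing order. Then dim K = 1 and the simplices of K are:

  0-simplices (5): [1], [2], [3], [4], [5]
  1-simplices (6): [1,2], [1,4], [2,3], [2,4], [2,5], [3,5]

so the chain groups are C_0 ≅ Z^5, C_1 ≅ Z^6.

∂_1: C_1 → C_0 is given by ∂[p,q] = [q] − [p]. For instance
  ∂[1,4] = [4] − [1].
The 5×6 boundary matrix has rank 4 and Smith normal form diag(1,1,1,1).

Reading off H_k = ker ∂_k / im ∂_{k+1}:

  H_0: rank C_0 − rank ∂_1 = 5 − 4 = 1, and the invariant factors of ∂_1 are all 1, so H_0 = Z.
  H_1: rank ker ∂_1 − rank ∂_2 = (6 − 4) − 0 = 2, and there is no ∂_2, so H_1 = Z^2.

As a check, the Euler characteristic is 5 − 6 = -1, which agrees with 1 − 2 = -1.
(K is a triangulation of a wedge of 2 circles.)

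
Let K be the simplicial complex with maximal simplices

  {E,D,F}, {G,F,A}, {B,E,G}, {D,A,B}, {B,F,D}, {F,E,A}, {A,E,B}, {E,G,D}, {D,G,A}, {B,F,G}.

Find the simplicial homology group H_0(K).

H_0 = Z.

Order the vertices as A < B < D < E < F < G. Listing each simplex with vertices in this order, K has dimension 2 with simplices:

  0-simplices (6): A, B, D, E, F, G
  1-simplices (15): AB, AD, AE, AF, AG, BD, BE, BF, BG, DE, DF, DG, EF, EG, FG
  2-simplices (10): ABD, ABE, ADG, AEF, AFG, BDF, BEG, BFG, DEF, DEG

giving chain groups C_0 ≅ Z^6, C_1 ≅ Z^15, C_2 ≅ Z^10.

The boundary map ∂_1: C_1 → C_0 maps an edge to its endpoints' difference, ∂[p,q] = q − p.
As a 6×15 matrix over Z this has rank 5, with invariant factors (1,1,1,1,1).

Boundary ∂_2: C_2 → C_1 maps a triangle to the signed sum of its edges. For instance
  ∂BDF = DF − BF + BD,
  ∂ADG = DG − AG + AD.
As a 15×10 matrix over Z this has rank 10, with invariant factors (1,1,1,1,1,1,1,1,1,2).

Reading off H_k = ker ∂_k / im ∂_{k+1}:

  H_0: rank C_0 − rank ∂_1 = 6 − 5 = 1, and the invariant factors of ∂_1 are all 1, so H_0 = Z.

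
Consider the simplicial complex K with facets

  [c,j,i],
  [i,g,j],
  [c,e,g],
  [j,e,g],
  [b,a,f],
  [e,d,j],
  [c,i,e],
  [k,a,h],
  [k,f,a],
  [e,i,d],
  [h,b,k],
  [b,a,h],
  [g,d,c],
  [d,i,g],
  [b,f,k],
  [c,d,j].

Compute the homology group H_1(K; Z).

H_1 = Z/2.

Take the total order a < b < c < d < e < f < g < h < i < j < k on the vertex set. Then K (dimension 2) consists of the simplices:

  0-simplices (11): a, b, c, d, e, f, g, h, i, j, k
  1-simplices (24): ab, af, ah, ak, bf, bh, bk, cd, ce, cg, ci, cj, de, dg, di, dj, eg, ei, ej, fk, gi, gj, hk, ij
  2-simplices (16): abf, abh, afk, ahk, bfk, bhk, cdg, cdj, ceg, cei, cij, dei, dej, dgi, egj, gij

Hence C_0 ≅ Z^11, C_1 ≅ Z^24, C_2 ≅ Z^16.

Boundary ∂_1: C_1 → C_0 maps an edge to its endpoints' difference, ∂[p,q] = q − p. For instance
  ∂di = i − d.
The resulting 11×24 matrix has rank 9, and its Smith normal form has invariant factors (1,1,1,1,1,1,1,1,1).

The boundary map ∂_2: C_2 → C_1 maps a triangle to the signed sum of its edges. For instance
  ∂ceg = eg − cg + ce,
  ∂bhk = hk − bk + bh.
The 24×16 boundary matrix has rank 15 and Smith normal form diag(1,1,1,1,1,1,1,1,1,1,1,1,1,1,2).

Computing H_k = (kernel of ∂_k) / (image of ∂_{k+1}):

  H_1: rank ker ∂_1 − rank ∂_2 = (24 − 9) − 15 = 0, and ∂_2 has invariant factor 2 > 1, so H_1 ≅ Z/2.

(K is a triangulation of the disjoint union of the real projective plane RP^2 and the 2-sphere S^2.)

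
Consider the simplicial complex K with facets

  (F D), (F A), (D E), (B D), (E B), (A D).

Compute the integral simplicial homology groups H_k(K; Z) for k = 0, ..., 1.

H_0 = Z,  H_1 = Z^2.

Take the total order A < B < D < E < F on the vertex set. Then K (dimension 1) consists of the simplices:

  0-simplices (5): A, B, D, E, F
  1-simplices (6): AD, AF, BD, BE, DE, DF

Hence C_0 ≅ Z^5, C_1 ≅ Z^6.

∂_1: C_1 → C_0 sends each edge [p,q] (with p < q) to q − p. For instance
  ∂AD = D − A.
The 5×6 boundary matrix has rank 4 and Smith normal form diag(1,1,1,1).

Reading off H_k = ker ∂_k / im ∂_{k+1}:

  H_0: rank C_0 − rank ∂_1 = 5 − 4 = 1, and the invariant factors of ∂_1 are all 1, so H_0 ≅ Z.
  H_1: rank ker ∂_1 − rank ∂_2 = (6 − 4) − 0 = 2, and there is no ∂_2, so H_1 ≅ Z^2.

(K is a triangulation of a wedge of 2 circles.)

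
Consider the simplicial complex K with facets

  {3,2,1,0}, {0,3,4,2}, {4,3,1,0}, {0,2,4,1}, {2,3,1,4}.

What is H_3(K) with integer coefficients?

Fix the vertex order 0 < 1 < 2 < 3 < 4 and write every simplex with vertices in increasing order. Then dim K = 3 and the simplices of K are:

  0-simplices (5): [0], [1], [2], [3], [4]
  1-simplices (10): [0,1], [0,2], [0,3], [0,4], [1,2], [1,3], [1,4], [2,3], [2,4], [3,4]
  2-simplices (10): [0,1,2], [0,1,3], [0,1,4], [0,2,3], [0,2,4], [0,3,4], [1,2,3], [1,2,4], [1,3,4], [2,3,4]
  3-simplices (5): [0,1,2,3], [0,1,2,4], [0,1,3,4], [0,2,3,4], [1,2,3,4]

giving chain groups C_0 ≅ Z^5, C_1 ≅ Z^10, C_2 ≅ Z^10, C_3 ≅ Z^5.

Boundary ∂_1: C_1 → C_0 is given by ∂[p,q] = [q] − [p]. For instance
  ∂[1,3] = [3] − [1].
The 5×10 boundary matrix has rank 4 and Smith normal form diag(1,1,1,1).

∂_2: C_2 → C_1 maps a triangle to the signed sum of its edges. For instance
  ∂[0,1,2] = [1,2] − [0,2] + [0,1],
  ∂[1,3,4] = [3,4] − [1,4] + [1,3].
The 10×10 boundary matrix has rank 6 and Smith normal form diag(1,1,1,1,1,1).

The boundary map ∂_3: C_3 → C_2 sends each 3-simplex σ to the alternating sum Σ_i (−1)^i (σ with its i-th vertex removed). For instance
  ∂[0,2,3,4] = [2,3,4] − [0,3,4] + [0,2,4] − [0,2,3],
  ∂[1,2,3,4] = [2,3,4] − [1,3,4] + [1,2,4] − [1,2,3].
As a 10×5 matrix over Z this has rank 4, with invariant factors (1,1,1,1).

Now H_k = ker ∂_k / im ∂_{k+1}, so:

  H_3: rank ker ∂_3 − rank ∂_4 = (5 − 4) − 0 = 1, and there is no ∂_4, so H_3 ≅ Z.

(K is a triangulation of the 3-sphere S^3.)

H_3 ≅ Z.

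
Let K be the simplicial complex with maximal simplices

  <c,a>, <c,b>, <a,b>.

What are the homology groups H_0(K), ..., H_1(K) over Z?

Order the vertices as a < b < c. Listing each simplex with vertices in this order, K has dimension 1 with simplices:

  0-simplices (3): a, b, c
  1-simplices (3): ab, ac, bc

giving chain groups C_0 ≅ Z^3, C_1 ≅ Z^3.

∂_1: C_1 → C_0 sends each edge [p,q] (with p < q) to q − p. For instance
  ∂bc = c − b.
As a 3×3 matrix over Z this has rank 2, with invariant factors (1,1).

Now H_k = ker ∂_k / im ∂_{k+1}, so:

  H_0: rank C_0 − rank ∂_1 = 3 − 2 = 1, and the invariant factors of ∂_1 are all 1, so H_0 = Z.
  H_1: rank ker ∂_1 − rank ∂_2 = (3 − 2) − 0 = 1, and there is no ∂_2, so H_1 = Z.

H_0 = Z,  H_1 = Z.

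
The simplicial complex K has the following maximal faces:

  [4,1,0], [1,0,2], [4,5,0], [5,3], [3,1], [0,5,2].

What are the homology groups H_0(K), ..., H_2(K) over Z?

H_0 ≅ Z,  H_1 ≅ Z,  H_2 = 0.

We work with the vertex ordering 0 < 1 < 2 < 3 < 4 < 5. The simplices of K, each written with vertices in increasing order, are:

  0-simplices (6): [0], [1], [2], [3], [4], [5]
  1-simplices (10): [0,1], [0,2], [0,4], [0,5], [1,2], [1,3], [1,4], [2,5], [3,5], [4,5]
  2-simplices (4): [0,1,2], [0,1,4], [0,2,5], [0,4,5]

so the chain groups are C_0 ≅ Z^6, C_1 ≅ Z^10, C_2 ≅ Z^4.

∂_1: C_1 → C_0 sends each edge [p,q] (with p < q) to q − p. For instance
  ∂[0,1] = [1] − [0].
The 6×10 boundary matrix has rank 5 and Smith normal form diag(1,1,1,1,1).

The boundary map ∂_2: C_2 → C_1 sends each 2-simplex [p,q,r] to [q,r] − [p,r] + [p,q]. For instance
  ∂[0,2,5] = [2,5] − [0,5] + [0,2],
  ∂[0,1,2] = [1,2] − [0,2] + [0,1].
As a 10×4 matrix over Z this has rank 4, with invariant factors (1,1,1,1).

From H_k ≅ ker(∂_k) / im(∂_{k+1}) we obtain:

  H_0: rank C_0 − rank ∂_1 = 6 − 5 = 1, and the invariant factors of ∂_1 are all 1, so H_0 = Z.
  H_1: rank ker ∂_1 − rank ∂_2 = (10 − 5) − 4 = 1, and the invariant factors of ∂_2 are all 1, so H_1 = Z.
  H_2: rank ker ∂_2 − rank ∂_3 = (4 − 4) − 0 = 0, and there is no ∂_3, so H_2 = 0.

As a check, the Euler characteristic is 6 − 10 + 4 = 0, which agrees with 1 − 1 + 0 = 0.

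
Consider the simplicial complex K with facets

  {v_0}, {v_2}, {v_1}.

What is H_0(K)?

H_0 = Z^3.

K has 3 vertices.
rank ∂_0 = 0, rank ∂_1 = 0 ⇒ b_0 = 3 − 0 − 0 = 3. So H_0 = Z^3.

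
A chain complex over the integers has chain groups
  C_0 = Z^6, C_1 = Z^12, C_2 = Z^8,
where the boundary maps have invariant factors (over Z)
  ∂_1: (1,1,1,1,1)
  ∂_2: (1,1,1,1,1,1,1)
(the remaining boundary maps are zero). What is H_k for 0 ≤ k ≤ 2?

H_0: b_0 = 6 − 0 − 5 = 1; torsion from ∂_1 factors > 1: none. So H_0 = Z.
H_1: b_1 = 12 − 5 − 7 = 0; torsion from ∂_2 factors > 1: none. So H_1 = 0.
H_2: b_2 = 8 − 7 − 0 = 1; torsion from ∂_3 factors > 1: none. So H_2 = Z.

H_0 = Z,  H_1 = 0,  H_2 = Z.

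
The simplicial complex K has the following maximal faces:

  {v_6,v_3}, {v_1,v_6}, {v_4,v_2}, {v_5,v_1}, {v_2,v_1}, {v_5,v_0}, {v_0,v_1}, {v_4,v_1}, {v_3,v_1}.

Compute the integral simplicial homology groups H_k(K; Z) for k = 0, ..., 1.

H_0 = Z,  H_1 = Z^3.

Fix the vertex order v_0 < v_1 < v_2 < v_3 < v_4 < v_5 < v_6 and write every simplex with vertices in increasing order. Then dim K = 1 and the simplices of K are:

  0-simplices (7): [v_0], [v_1], [v_2], [v_3], [v_4], [v_5], [v_6]
  1-simplices (9): [v_0,v_1], [v_0,v_5], [v_1,v_2], [v_1,v_3], [v_1,v_4], [v_1,v_5], [v_1,v_6], [v_2,v_4], [v_3,v_6]

so the chain groups are C_0 ≅ Z^7, C_1 ≅ Z^9.

∂_1: C_1 → C_0 is given by ∂[p,q] = [q] − [p].
As a 7×9 matrix over Z this has rank 6, with invariant factors (1,1,1,1,1,1).

Reading off H_k = ker ∂_k / im ∂_{k+1}:

  H_0: rank C_0 − rank ∂_1 = 7 − 6 = 1, and the invariant factors of ∂_1 are all 1, so H_0 = Z.
  H_1: rank ker ∂_1 − rank ∂_2 = (9 − 6) − 0 = 3, and there is no ∂_2, so H_1 = Z^3.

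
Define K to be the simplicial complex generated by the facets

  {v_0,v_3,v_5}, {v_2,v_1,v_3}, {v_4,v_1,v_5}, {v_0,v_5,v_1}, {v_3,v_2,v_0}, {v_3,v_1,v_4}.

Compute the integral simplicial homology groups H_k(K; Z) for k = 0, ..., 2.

H_0 = Z,  H_1 = Z,  H_2 = 0.

Order the vertices as v_0 < v_1 < v_2 < v_3 < v_4 < v_5. Listing each simplex with vertices in this order, K has dimension 2 with simplices:

  0-simplices (6): [v_0], [v_1], [v_2], [v_3], [v_4], [v_5]
  1-simplices (12): [v_0,v_1], [v_0,v_2], [v_0,v_3], [v_0,v_5], [v_1,v_2], [v_1,v_3], [v_1,v_4], [v_1,v_5], [v_2,v_3], [v_3,v_4], [v_3,v_5], [v_4,v_5]
  2-simplices (6): [v_0,v_1,v_5], [v_0,v_2,v_3], [v_0,v_3,v_5], [v_1,v_2,v_3], [v_1,v_3,v_4], [v_1,v_4,v_5]

giving chain groups C_0 ≅ Z^6, C_1 ≅ Z^12, C_2 ≅ Z^6.

Boundary ∂_1: C_1 → C_0 maps an edge to its endpoints' difference, ∂[p,q] = q − p.
This gives a 6×12 integer matrix of rank 5; reducing to Smith normal form yields diagonal entries (1,1,1,1,1).

∂_2: C_2 → C_1 sends each 2-simplex [p,q,r] to [q,r] − [p,r] + [p,q]. For instance
  ∂[v_0,v_1,v_5] = [v_1,v_5] − [v_0,v_5] + [v_0,v_1],
  ∂[v_0,v_3,v_5] = [v_3,v_5] − [v_0,v_5] + [v_0,v_3].
This gives a 12×6 integer matrix of rank 6; reducing to Smith normal form yields diagonal entries (1,1,1,1,1,1).

Now H_k = ker ∂_k / im ∂_{k+1}, so:

  H_0: rank C_0 − rank ∂_1 = 6 − 5 = 1, and the invariant factors of ∂_1 are all 1, so H_0 = Z.
  H_1: rank ker ∂_1 − rank ∂_2 = (12 − 5) − 6 = 1, and the invariant factors of ∂_2 are all 1, so H_1 = Z.
  H_2: rank ker ∂_2 − rank ∂_3 = (6 − 6) − 0 = 0, and there is no ∂_3, so H_2 = 0.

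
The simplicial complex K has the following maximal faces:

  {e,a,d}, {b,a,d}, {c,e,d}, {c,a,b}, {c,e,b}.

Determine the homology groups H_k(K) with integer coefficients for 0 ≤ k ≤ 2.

Order the vertices as a < b < c < d < e. Listing each simplex with vertices in this order, K has dimension 2 with simplices:

  0-simplices (5): a, b, c, d, e
  1-simplices (10): ab, ac, ad, ae, bc, bd, be, cd, ce, de
  2-simplices (5): abc, abd, ade, bce, cde

giving chain groups C_0 ≅ Z^5, C_1 ≅ Z^10, C_2 ≅ Z^5.

Boundary ∂_1: C_1 → C_0 maps an edge to its endpoints' difference, ∂[p,q] = q − p. For instance
  ∂cd = d − c.
As a 5×10 matrix over Z this has rank 4, with invariant factors (1,1,1,1).

∂_2: C_2 → C_1 acts by ∂[p,q,r] = [q,r] − [p,r] + [p,q]. For instance
  ∂abc = bc − ac + ab,
  ∂abd = bd − ad + ab.
This gives a 10×5 integer matrix of rank 5; reducing to Smith normal form yields diagonal entries (1,1,1,1,1).

From H_k ≅ ker(∂_k) / im(∂_{k+1}) we obtain:

  H_0: rank C_0 − rank ∂_1 = 5 − 4 = 1, and the invariant factors of ∂_1 are all 1, so H_0 ≅ Z.
  H_1: rank ker ∂_1 − rank ∂_2 = (10 − 4) − 5 = 1, and the invariant factors of ∂_2 are all 1, so H_1 ≅ Z.
  H_2: rank ker ∂_2 − rank ∂_3 = (5 − 5) − 0 = 0, and there is no ∂_3, so H_2 ≅ 0.

(K is a triangulation of the Möbius band.)

H_0 = Z,  H_1 = Z,  H_2 = 0.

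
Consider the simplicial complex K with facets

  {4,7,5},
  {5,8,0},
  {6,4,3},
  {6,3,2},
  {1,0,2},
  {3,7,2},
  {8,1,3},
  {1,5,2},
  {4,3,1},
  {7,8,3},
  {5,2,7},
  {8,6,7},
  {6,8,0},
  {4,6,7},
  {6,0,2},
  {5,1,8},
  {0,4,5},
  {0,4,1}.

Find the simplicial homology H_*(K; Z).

Take the total order 0 < 1 < 2 < 3 < 4 < 5 < 6 < 7 < 8 on the vertex set. Then K (dimension 2) consists of the simplices:

  0-simplices (9): [0], [1], [2], [3], [4], [5], [6], [7], [8]
  1-simplices (27): (27 of them)
  2-simplices (18): [0,1,2], [0,1,4], [0,2,6], [0,4,5], [0,5,8], [0,6,8], [1,2,5], [1,3,4], [1,3,8], [1,5,8], [2,3,6], [2,3,7], [2,5,7], [3,4,6], [3,7,8], [4,5,7], [4,6,7], [6,7,8]

Hence C_0 ≅ Z^9, C_1 ≅ Z^27, C_2 ≅ Z^18.

The boundary map ∂_1: C_1 → C_0 sends each edge [p,q] (with p < q) to q − p. For instance
  ∂[7,8] = [8] − [7].
The 9×27 boundary matrix has rank 8 and Smith normal form diag(1,1,1,1,1,1,1,1).

Boundary ∂_2: C_2 → C_1 sends each 2-simplex [p,q,r] to [q,r] − [p,r] + [p,q]. For instance
  ∂[3,4,6] = [4,6] − [3,6] + [3,4],
  ∂[0,6,8] = [6,8] − [0,8] + [0,6].
As a 27×18 matrix over Z this has rank 18, with invariant factors (1,1,1,1,1,1,1,1,1,1,1,1,1,1,1,1,1,2).

Now H_k = ker ∂_k / im ∂_{k+1}, so:

  H_0: rank C_0 − rank ∂_1 = 9 − 8 = 1, and the invariant factors of ∂_1 are all 1, so H_0 = Z.
  H_1: rank ker ∂_1 − rank ∂_2 = (27 − 8) − 18 = 1, and ∂_2 has invariant factor 2 > 1, so H_1 = Z × Z/2.
  H_2: rank ker ∂_2 − rank ∂_3 = (18 − 18) − 0 = 0, and there is no ∂_3, so H_2 = 0.

As a check, the Euler characteristic is 9 − 27 + 18 = 0, which agrees with 1 − 1 + 0 = 0.

H_0 ≅ Z,  H_1 ≅ Z × Z/2,  H_2 = 0.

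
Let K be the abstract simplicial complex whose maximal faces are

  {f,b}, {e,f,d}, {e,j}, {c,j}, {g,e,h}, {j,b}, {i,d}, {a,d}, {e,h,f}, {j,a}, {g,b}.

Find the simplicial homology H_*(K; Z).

H_0 ≅ Z,  H_1 ≅ Z^3,  H_2 = 0.

Fix the vertex order a < b < c < d < e < f < g < h < i < j and write every simplex with vertices in increasing order. Then dim K = 2 and the simplices of K are:

  0-simplices (10): a, b, c, d, e, f, g, h, i, j
  1-simplices (15): ad, aj, bf, bg, bj, cj, de, df, di, ef, eg, eh, ej, fh, gh
  2-simplices (3): def, efh, egh

Hence C_0 ≅ Z^10, C_1 ≅ Z^15, C_2 ≅ Z^3.

Boundary ∂_1: C_1 → C_0 maps an edge to its endpoints' difference, ∂[p,q] = q − p. For instance
  ∂di = i − d.
The 10×15 boundary matrix has rank 9 and Smith normal form diag(1,1,1,1,1,1,1,1,1).

∂_2: C_2 → C_1 maps a triangle to the signed sum of its edges. For instance
  ∂efh = fh − eh + ef,
  ∂egh = gh − eh + eg.
The 15×3 boundary matrix has rank 3 and Smith normal form diag(1,1,1).

Computing H_k = (kernel of ∂_k) / (image of ∂_{k+1}):

  H_0: rank C_0 − rank ∂_1 = 10 − 9 = 1, and the invariant factors of ∂_1 are all 1, so H_0 = Z.
  H_1: rank ker ∂_1 − rank ∂_2 = (15 − 9) − 3 = 3, and the invariant factors of ∂_2 are all 1, so H_1 = Z^3.
  H_2: rank ker ∂_2 − rank ∂_3 = (3 − 3) − 0 = 0, and there is no ∂_3, so H_2 = 0.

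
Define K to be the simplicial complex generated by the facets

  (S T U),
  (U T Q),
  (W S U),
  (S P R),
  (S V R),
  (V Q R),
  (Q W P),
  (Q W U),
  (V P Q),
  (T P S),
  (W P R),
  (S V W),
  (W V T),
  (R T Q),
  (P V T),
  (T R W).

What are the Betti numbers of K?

b_0 = 1, b_1 = 2, b_2 = 1.

Order the vertices as P < Q < R < S < T < U < V < W. Listing each simplex with vertices in this order, K has dimension 2 with simplices:

  0-simplices (8): P, Q, R, S, T, U, V, W
  1-simplices (24): PQ, PR, PS, PT, PV, PW, QR, QT, QU, QV, QW, RS, RT, RV, RW, ST, SU, SV, SW, TU, TV, TW, UW, VW
  2-simplices (16): PQV, PQW, PRS, PRW, PST, PTV, QRT, QRV, QTU, QUW, RSV, RTW, STU, SUW, SVW, TVW

so the chain groups are C_0 ≅ Z^8, C_1 ≅ Z^24, C_2 ≅ Z^16.

∂_1: C_1 → C_0 is given by ∂[p,q] = [q] − [p].
This gives a 8×24 integer matrix of rank 7; reducing to Smith normal form yields diagonal entries (1,1,1,1,1,1,1).

∂_2: C_2 → C_1 acts by ∂[p,q,r] = [q,r] − [p,r] + [p,q]. For instance
  ∂QRV = RV − QV + QR,
  ∂TVW = VW − TW + TV.
This gives a 24×16 integer matrix of rank 15; reducing to Smith normal form yields diagonal entries (1,1,1,1,1,1,1,1,1,1,1,1,1,1,1).

Reading off H_k = ker ∂_k / im ∂_{k+1}:

  H_0: rank C_0 − rank ∂_1 = 8 − 7 = 1, and the invariant factors of ∂_1 are all 1, so H_0 = Z.
  H_1: rank ker ∂_1 − rank ∂_2 = (24 − 7) − 15 = 2, and the invariant factors of ∂_2 are all 1, so H_1 = Z^2.
  H_2: rank ker ∂_2 − rank ∂_3 = (16 − 15) − 0 = 1, and there is no ∂_3, so H_2 = Z.

(K is a triangulation of the torus T^2.)

Hence the Betti numbers are b_0 = 1, b_1 = 2, b_2 = 1.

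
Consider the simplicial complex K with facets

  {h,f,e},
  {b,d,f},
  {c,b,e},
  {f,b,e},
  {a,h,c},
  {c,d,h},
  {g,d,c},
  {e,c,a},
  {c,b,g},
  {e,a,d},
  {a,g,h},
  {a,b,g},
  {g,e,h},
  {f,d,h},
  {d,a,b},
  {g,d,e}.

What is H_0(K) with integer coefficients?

H_0 = Z.

Order the vertices as a < b < c < d < e < f < g < h. Listing each simplex with vertices in this order, K has dimension 2 with simplices:

  0-simplices (8): a, b, c, d, e, f, g, h
  1-simplices (24): ab, ac, ad, ae, ag, ah, bc, bd, be, bf, bg, cd, ce, cg, ch, de, df, dg, dh, ef, eg, eh, fh, gh
  2-simplices (16): abd, abg, ace, ach, ade, agh, bce, bcg, bdf, bef, cdg, cdh, deg, dfh, efh, egh

so the chain groups are C_0 ≅ Z^8, C_1 ≅ Z^24, C_2 ≅ Z^16.

∂_1: C_1 → C_0 sends each edge [p,q] (with p < q) to q − p. For instance
  ∂ae = e − a.
The 8×24 boundary matrix has rank 7 and Smith normal form diag(1,1,1,1,1,1,1).

∂_2: C_2 → C_1 acts by ∂[p,q,r] = [q,r] − [p,r] + [p,q]. For instance
  ∂bce = ce − be + bc,
  ∂bef = ef − bf + be.
This gives a 24×16 integer matrix of rank 15; reducing to Smith normal form yields diagonal entries (1,1,1,1,1,1,1,1,1,1,1,1,1,1,1).

Computing H_k = (kernel of ∂_k) / (image of ∂_{k+1}):

  H_0: rank C_0 − rank ∂_1 = 8 − 7 = 1, and the invariant factors of ∂_1 are all 1, so H_0 = Z.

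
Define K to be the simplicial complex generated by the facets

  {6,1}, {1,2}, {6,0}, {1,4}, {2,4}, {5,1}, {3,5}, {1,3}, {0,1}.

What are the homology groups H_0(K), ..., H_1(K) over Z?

H_0 ≅ Z,  H_1 ≅ Z^3.

Order the vertices as 0 < 1 < 2 < 3 < 4 < 5 < 6. Listing each simplex with vertices in this order, K has dimension 1 with simplices:

  0-simplices (7): [0], [1], [2], [3], [4], [5], [6]
  1-simplices (9): [0,1], [0,6], [1,2], [1,3], [1,4], [1,5], [1,6], [2,4], [3,5]

so the chain groups are C_0 ≅ Z^7, C_1 ≅ Z^9.

Boundary ∂_1: C_1 → C_0 maps an edge to its endpoints' difference, ∂[p,q] = q − p. For instance
  ∂[0,6] = [6] − [0].
This gives a 7×9 integer matrix of rank 6; reducing to Smith normal form yields diagonal entries (1,1,1,1,1,1).

Computing H_k = (kernel of ∂_k) / (image of ∂_{k+1}):

  H_0: rank C_0 − rank ∂_1 = 7 − 6 = 1, and the invariant factors of ∂_1 are all 1, so H_0 = Z.
  H_1: rank ker ∂_1 − rank ∂_2 = (9 − 6) − 0 = 3, and there is no ∂_2, so H_1 = Z^3.

As a check, the Euler characteristic is 7 − 9 = -2, which agrees with 1 − 3 = -2.
(K is a triangulation of a wedge of 3 circles.)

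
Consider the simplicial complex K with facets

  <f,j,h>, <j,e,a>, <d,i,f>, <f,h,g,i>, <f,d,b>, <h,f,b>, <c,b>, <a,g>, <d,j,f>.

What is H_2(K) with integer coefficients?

Take the total order a < b < c < d < e < f < g < h < i < j on the vertex set. Then K (dimension 3) consists of the simplices:

  0-simplices (10): a, b, c, d, e, f, g, h, i, j
  1-simplices (19): ae, ag, aj, bc, bd, bf, bh, df, di, dj, ej, fg, fh, fi, fj, gh, gi, hi, hj
  2-simplices (10): aej, bdf, bfh, dfi, dfj, fgh, fgi, fhi, fhj, ghi
  3-simplices (1): fghi

Hence C_0 ≅ Z^10, C_1 ≅ Z^19, C_2 ≅ Z^10, C_3 ≅ Z^1.

∂_1: C_1 → C_0 maps an edge to its endpoints' difference, ∂[p,q] = q − p. For instance
  ∂fi = i − f.
This gives a 10×19 integer matrix of rank 9; reducing to Smith normal form yields diagonal entries (1,1,1,1,1,1,1,1,1).

Boundary ∂_2: C_2 → C_1 maps a triangle to the signed sum of its edges. For instance
  ∂fgh = gh − fh + fg,
  ∂fhi = hi − fi + fh.
The resulting 19×10 matrix has rank 9, and its Smith normal form has invariant factors (1,1,1,1,1,1,1,1,1).

∂_3: C_3 → C_2 sends each 3-simplex σ to the alternating sum Σ_i (−1)^i (σ with its i-th vertex removed). For instance
  ∂fghi = ghi − fhi + fgi − fgh.
As a 10×1 matrix over Z this has rank 1, with invariant factors (1).

Now H_k = ker ∂_k / im ∂_{k+1}, so:

  H_2: rank ker ∂_2 − rank ∂_3 = (10 − 9) − 1 = 0, and the invariant factors of ∂_3 are all 1, so H_2 = 0.

H_2 ≅ 0.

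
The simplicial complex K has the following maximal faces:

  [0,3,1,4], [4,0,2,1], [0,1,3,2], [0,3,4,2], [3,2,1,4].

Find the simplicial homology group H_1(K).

Order the vertices as 0 < 1 < 2 < 3 < 4. Listing each simplex with vertices in this order, K has dimension 3 with simplices:

  0-simplices (5): [0], [1], [2], [3], [4]
  1-simplices (10): [0,1], [0,2], [0,3], [0,4], [1,2], [1,3], [1,4], [2,3], [2,4], [3,4]
  2-simplices (10): [0,1,2], [0,1,3], [0,1,4], [0,2,3], [0,2,4], [0,3,4], [1,2,3], [1,2,4], [1,3,4], [2,3,4]
  3-simplices (5): [0,1,2,3], [0,1,2,4], [0,1,3,4], [0,2,3,4], [1,2,3,4]

Hence C_0 ≅ Z^5, C_1 ≅ Z^10, C_2 ≅ Z^10, C_3 ≅ Z^5.

∂_1: C_1 → C_0 is given by ∂[p,q] = [q] − [p]. For instance
  ∂[0,4] = [4] − [0].
This gives a 5×10 integer matrix of rank 4; reducing to Smith normal form yields diagonal entries (1,1,1,1).

The boundary map ∂_2: C_2 → C_1 maps a triangle to the signed sum of its edges. For instance
  ∂[1,2,3] = [2,3] − [1,3] + [1,2],
  ∂[0,1,3] = [1,3] − [0,3] + [0,1].
As a 10×10 matrix over Z this has rank 6, with invariant factors (1,1,1,1,1,1).

The boundary map ∂_3: C_3 → C_2 sends each 3-simplex σ to the alternating sum Σ_i (−1)^i (σ with its i-th vertex removed). For instance
  ∂[1,2,3,4] = [2,3,4] − [1,3,4] + [1,2,4] − [1,2,3],
  ∂[0,1,3,4] = [1,3,4] − [0,3,4] + [0,1,4] − [0,1,3].
The 10×5 boundary matrix has rank 4 and Smith normal form diag(1,1,1,1).

Now H_k = ker ∂_k / im ∂_{k+1}, so:

  H_1: rank ker ∂_1 − rank ∂_2 = (10 − 4) − 6 = 0, and the invariant factors of ∂_2 are all 1, so H_1 ≅ 0.

H_1 ≅ 0.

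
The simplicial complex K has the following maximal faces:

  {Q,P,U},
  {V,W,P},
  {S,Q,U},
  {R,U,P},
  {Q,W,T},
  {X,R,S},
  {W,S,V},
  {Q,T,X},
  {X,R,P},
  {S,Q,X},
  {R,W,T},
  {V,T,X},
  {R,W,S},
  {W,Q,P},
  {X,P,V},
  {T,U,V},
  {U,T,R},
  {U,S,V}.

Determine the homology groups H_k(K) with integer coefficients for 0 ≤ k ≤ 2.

H_0 ≅ Z,  H_1 ≅ Z^2,  H_2 ≅ Z.

Take the total order P < Q < R < S < T < U < V < W < X on the vertex set. Then K (dimension 2) consists of the simplices:

  0-simplices (9): P, Q, R, S, T, U, V, W, X
  1-simplices (27): PQ, PR, PU, PV, PW, PX, QS, QT, QU, QW, QX, RS, RT, RU, RW, RX, SU, SV, SW, SX, TU, TV, TW, TX, UV, VW, VX
  2-simplices (18): PQU, PQW, PRU, PRX, PVW, PVX, QSU, QSX, QTW, QTX, RSW, RSX, RTU, RTW, SUV, SVW, TUV, TVX

so the chain groups are C_0 ≅ Z^9, C_1 ≅ Z^27, C_2 ≅ Z^18.

∂_1: C_1 → C_0 maps an edge to its endpoints' difference, ∂[p,q] = q − p.
As a 9×27 matrix over Z this has rank 8, with invariant factors (1,1,1,1,1,1,1,1).

Boundary ∂_2: C_2 → C_1 sends each 2-simplex [p,q,r] to [q,r] − [p,r] + [p,q]. For instance
  ∂SVW = VW − SW + SV,
  ∂TVX = VX − TX + TV.
The resulting 27×18 matrix has rank 17, and its Smith normal form has invariant factors (1,1,1,1,1,1,1,1,1,1,1,1,1,1,1,1,1).

Now H_k = ker ∂_k / im ∂_{k+1}, so:

  H_0: rank C_0 − rank ∂_1 = 9 − 8 = 1, and the invariant factors of ∂_1 are all 1, so H_0 = Z.
  H_1: rank ker ∂_1 − rank ∂_2 = (27 − 8) − 17 = 2, and the invariant factors of ∂_2 are all 1, so H_1 = Z^2.
  H_2: rank ker ∂_2 − rank ∂_3 = (18 − 17) − 0 = 1, and there is no ∂_3, so H_2 = Z.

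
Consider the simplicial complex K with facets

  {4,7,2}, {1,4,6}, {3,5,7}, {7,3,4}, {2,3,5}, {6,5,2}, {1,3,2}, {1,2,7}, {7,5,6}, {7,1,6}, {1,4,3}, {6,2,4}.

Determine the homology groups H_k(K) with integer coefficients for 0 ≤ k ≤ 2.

H_0 = Z,  H_1 = Z/2,  H_2 = 0.

Order the vertices as 1 < 2 < 3 < 4 < 5 < 6 < 7. Listing each simplex with vertices in this order, K has dimension 2 with simplices:

  0-simplices (7): [1], [2], [3], [4], [5], [6], [7]
  1-simplices (18): [1,2], [1,3], [1,4], [1,6], [1,7], [2,3], [2,4], [2,5], [2,6], [2,7], [3,4], [3,5], [3,7], [4,6], [4,7], [5,6], [5,7], [6,7]
  2-simplices (12): [1,2,3], [1,2,7], [1,3,4], [1,4,6], [1,6,7], [2,3,5], [2,4,6], [2,4,7], [2,5,6], [3,4,7], [3,5,7], [5,6,7]

so the chain groups are C_0 ≅ Z^7, C_1 ≅ Z^18, C_2 ≅ Z^12.

Boundary ∂_1: C_1 → C_0 sends each edge [p,q] (with p < q) to q − p. For instance
  ∂[3,4] = [4] − [3].
The 7×18 boundary matrix has rank 6 and Smith normal form diag(1,1,1,1,1,1).

∂_2: C_2 → C_1 maps a triangle to the signed sum of its edges. For instance
  ∂[1,2,3] = [2,3] − [1,3] + [1,2],
  ∂[2,4,7] = [4,7] − [2,7] + [2,4].
The 18×12 boundary matrix has rank 12 and Smith normal form diag(1,1,1,1,1,1,1,1,1,1,1,2).

Now H_k = ker ∂_k / im ∂_{k+1}, so:

  H_0: rank C_0 − rank ∂_1 = 7 − 6 = 1, and the invariant factors of ∂_1 are all 1, so H_0 = Z.
  H_1: rank ker ∂_1 − rank ∂_2 = (18 − 6) − 12 = 0, and ∂_2 has invariant factor 2 > 1, so H_1 = Z/2.
  H_2: rank ker ∂_2 − rank ∂_3 = (12 − 12) − 0 = 0, and there is no ∂_3, so H_2 = 0.

As a check, the Euler characteristic is 7 − 18 + 12 = 1, which agrees with 1 − 0 + 0 = 1.
(K is a triangulation of the real projective plane RP^2.)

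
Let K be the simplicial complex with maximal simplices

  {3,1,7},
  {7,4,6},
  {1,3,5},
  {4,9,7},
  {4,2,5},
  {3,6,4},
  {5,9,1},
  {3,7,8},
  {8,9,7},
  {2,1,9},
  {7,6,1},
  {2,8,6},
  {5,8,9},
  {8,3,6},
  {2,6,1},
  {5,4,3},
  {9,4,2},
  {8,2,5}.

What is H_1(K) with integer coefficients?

H_1 = Z ⊕ Z/2.

We work with the vertex ordering 1 < 2 < 3 < 4 < 5 < 6 < 7 < 8 < 9. The simplices of K, each written with vertices in increasing order, are:

  0-simplices (9): [1], [2], [3], [4], [5], [6], [7], [8], [9]
  1-simplices (27): (27 of them)
  2-simplices (18): [1,2,6], [1,2,9], [1,3,5], [1,3,7], [1,5,9], [1,6,7], [2,4,5], [2,4,9], [2,5,8], [2,6,8], [3,4,5], [3,4,6], [3,6,8], [3,7,8], [4,6,7], [4,7,9], [5,8,9], [7,8,9]

so the chain groups are C_0 ≅ Z^9, C_1 ≅ Z^27, C_2 ≅ Z^18.

∂_1: C_1 → C_0 sends each edge [p,q] (with p < q) to q − p.
As a 9×27 matrix over Z this has rank 8, with invariant factors (1,1,1,1,1,1,1,1).

Boundary ∂_2: C_2 → C_1 sends each 2-simplex [p,q,r] to [q,r] − [p,r] + [p,q]. For instance
  ∂[3,4,5] = [4,5] − [3,5] + [3,4],
  ∂[4,7,9] = [7,9] − [4,9] + [4,7].
The resulting 27×18 matrix has rank 18, and its Smith normal form has invariant factors (1,1,1,1,1,1,1,1,1,1,1,1,1,1,1,1,1,2).

Computing H_k = (kernel of ∂_k) / (image of ∂_{k+1}):

  H_1: rank ker ∂_1 − rank ∂_2 = (27 − 8) − 18 = 1, and ∂_2 has invariant factor 2 > 1, so H_1 = Z ⊕ Z/2.

(K is a triangulation of the Klein bottle.)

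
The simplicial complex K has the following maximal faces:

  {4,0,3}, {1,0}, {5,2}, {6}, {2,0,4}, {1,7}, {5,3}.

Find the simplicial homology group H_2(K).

We work with the vertex ordering 0 < 1 < 2 < 3 < 4 < 5 < 6 < 7. The simplices of K, each written with vertices in increasing order, are:

  0-simplices (8): [0], [1], [2], [3], [4], [5], [6], [7]
  1-simplices (9): [0,1], [0,2], [0,3], [0,4], [1,7], [2,4], [2,5], [3,4], [3,5]
  2-simplices (2): [0,2,4], [0,3,4]

Hence C_0 ≅ Z^8, C_1 ≅ Z^9, C_2 ≅ Z^2.

∂_1: C_1 → C_0 maps an edge to its endpoints' difference, ∂[p,q] = q − p. For instance
  ∂[1,7] = [7] − [1].
The resulting 8×9 matrix has rank 6, and its Smith normal form has invariant factors (1,1,1,1,1,1).

Boundary ∂_2: C_2 → C_1 maps a triangle to the signed sum of its edges. For instance
  ∂[0,3,4] = [3,4] − [0,4] + [0,3],
  ∂[0,2,4] = [2,4] − [0,4] + [0,2].
This gives a 9×2 integer matrix of rank 2; reducing to Smith normal form yields diagonal entries (1,1).

Now H_k = ker ∂_k / im ∂_{k+1}, so:

  H_2: rank ker ∂_2 − rank ∂_3 = (2 − 2) − 0 = 0, and there is no ∂_3, so H_2 = 0.

H_2 ≅ 0.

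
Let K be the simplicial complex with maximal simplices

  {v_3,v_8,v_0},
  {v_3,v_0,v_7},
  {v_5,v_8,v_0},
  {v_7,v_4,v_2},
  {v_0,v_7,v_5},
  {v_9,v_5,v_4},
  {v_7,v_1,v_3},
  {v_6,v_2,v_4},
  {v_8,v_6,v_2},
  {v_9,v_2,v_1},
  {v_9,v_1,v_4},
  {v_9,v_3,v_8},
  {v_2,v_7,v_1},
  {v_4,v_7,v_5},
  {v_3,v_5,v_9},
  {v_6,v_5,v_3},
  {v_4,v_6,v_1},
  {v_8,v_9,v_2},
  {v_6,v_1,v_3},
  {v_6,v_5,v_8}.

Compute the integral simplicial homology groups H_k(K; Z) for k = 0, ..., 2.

Take the total order v_0 < v_1 < v_2 < v_3 < v_4 < v_5 < v_6 < v_7 < v_8 < v_9 on the vertex set. Then K (dimension 2) consists of the simplices:

  0-simplices (10): [v_0], [v_1], [v_2], [v_3], [v_4], [v_5], [v_6], [v_7], [v_8], [v_9]
  1-simplices (30): (30 of them)
  2-simplices (20): (20 of them)

so the chain groups are C_0 ≅ Z^10, C_1 ≅ Z^30, C_2 ≅ Z^20.

The boundary map ∂_1: C_1 → C_0 sends each edge [p,q] (with p < q) to q − p. For instance
  ∂[v_4,v_9] = [v_9] − [v_4].
The resulting 10×30 matrix has rank 9, and its Smith normal form has invariant factors (1,1,1,1,1,1,1,1,1).

The boundary map ∂_2: C_2 → C_1 acts by ∂[p,q,r] = [q,r] − [p,r] + [p,q]. For instance
  ∂[v_4,v_5,v_9] = [v_5,v_9] − [v_4,v_9] + [v_4,v_5],
  ∂[v_1,v_4,v_6] = [v_4,v_6] − [v_1,v_6] + [v_1,v_4].
The resulting 30×20 matrix has rank 20, and its Smith normal form has invariant factors (1,1,1,1,1,1,1,1,1,1,1,1,1,1,1,1,1,1,1,2).

Reading off H_k = ker ∂_k / im ∂_{k+1}:

  H_0: rank C_0 − rank ∂_1 = 10 − 9 = 1, and the invariant factors of ∂_1 are all 1, so H_0 = Z.
  H_1: rank ker ∂_1 − rank ∂_2 = (30 − 9) − 20 = 1, and ∂_2 has invariant factor 2 > 1, so H_1 = Z ⊕ Z/2.
  H_2: rank ker ∂_2 − rank ∂_3 = (20 − 20) − 0 = 0, and there is no ∂_3, so H_2 = 0.

H_0 ≅ Z,  H_1 ≅ Z ⊕ Z/2,  H_2 = 0.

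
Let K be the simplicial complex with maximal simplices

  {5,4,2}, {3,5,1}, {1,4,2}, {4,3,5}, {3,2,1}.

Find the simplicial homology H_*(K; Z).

Order the vertices as 1 < 2 < 3 < 4 < 5. Listing each simplex with vertices in this order, K has dimension 2 with simplices:

  0-simplices (5): [1], [2], [3], [4], [5]
  1-simplices (10): [1,2], [1,3], [1,4], [1,5], [2,3], [2,4], [2,5], [3,4], [3,5], [4,5]
  2-simplices (5): [1,2,3], [1,2,4], [1,3,5], [2,4,5], [3,4,5]

Hence C_0 ≅ Z^5, C_1 ≅ Z^10, C_2 ≅ Z^5.

Boundary ∂_1: C_1 → C_0 is given by ∂[p,q] = [q] − [p]. For instance
  ∂[2,4] = [4] − [2].
As a 5×10 matrix over Z this has rank 4, with invariant factors (1,1,1,1).

Boundary ∂_2: C_2 → C_1 sends each 2-simplex [p,q,r] to [q,r] − [p,r] + [p,q]. For instance
  ∂[2,4,5] = [4,5] − [2,5] + [2,4],
  ∂[1,3,5] = [3,5] − [1,5] + [1,3].
As a 10×5 matrix over Z this has rank 5, with invariant factors (1,1,1,1,1).

Now H_k = ker ∂_k / im ∂_{k+1}, so:

  H_0: rank C_0 − rank ∂_1 = 5 − 4 = 1, and the invariant factors of ∂_1 are all 1, so H_0 ≅ Z.
  H_1: rank ker ∂_1 − rank ∂_2 = (10 − 4) − 5 = 1, and the invariant factors of ∂_2 are all 1, so H_1 ≅ Z.
  H_2: rank ker ∂_2 − rank ∂_3 = (5 − 5) − 0 = 0, and there is no ∂_3, so H_2 ≅ 0.

As a check, the Euler characteristic is 5 − 10 + 5 = 0, which agrees with 1 − 1 + 0 = 0.

H_0 ≅ Z,  H_1 ≅ Z,  H_2 = 0.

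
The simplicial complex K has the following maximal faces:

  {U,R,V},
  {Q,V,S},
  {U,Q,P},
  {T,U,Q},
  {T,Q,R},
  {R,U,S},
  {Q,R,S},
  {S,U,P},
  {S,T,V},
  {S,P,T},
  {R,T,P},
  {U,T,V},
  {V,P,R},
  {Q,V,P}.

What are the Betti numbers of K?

Order the vertices as P < Q < R < S < T < U < V. Listing each simplex with vertices in this order, K has dimension 2 with simplices:

  0-simplices (7): P, Q, R, S, T, U, V
  1-simplices (21): PQ, PR, PS, PT, PU, PV, QR, QS, QT, QU, QV, RS, RT, RU, RV, ST, SU, SV, TU, TV, UV
  2-simplices (14): PQU, PQV, PRT, PRV, PST, PSU, QRS, QRT, QSV, QTU, RSU, RUV, STV, TUV

giving chain groups C_0 ≅ Z^7, C_1 ≅ Z^21, C_2 ≅ Z^14.

The boundary map ∂_1: C_1 → C_0 sends each edge [p,q] (with p < q) to q − p. For instance
  ∂SV = V − S.
As a 7×21 matrix over Z this has rank 6, with invariant factors (1,1,1,1,1,1).

Boundary ∂_2: C_2 → C_1 maps a triangle to the signed sum of its edges. For instance
  ∂PST = ST − PT + PS,
  ∂QRS = RS − QS + QR.
The 21×14 boundary matrix has rank 13 and Smith normal form diag(1,1,1,1,1,1,1,1,1,1,1,1,1).

Now H_k = ker ∂_k / im ∂_{k+1}, so:

  H_0: rank C_0 − rank ∂_1 = 7 − 6 = 1, and the invariant factors of ∂_1 are all 1, so H_0 = Z.
  H_1: rank ker ∂_1 − rank ∂_2 = (21 − 6) − 13 = 2, and the invariant factors of ∂_2 are all 1, so H_1 = Z^2.
  H_2: rank ker ∂_2 − rank ∂_3 = (14 − 13) − 0 = 1, and there is no ∂_3, so H_2 = Z.

Hence the Betti numbers are b_0 = 1, b_1 = 2, b_2 = 1.

b_0 = 1, b_1 = 2, b_2 = 1.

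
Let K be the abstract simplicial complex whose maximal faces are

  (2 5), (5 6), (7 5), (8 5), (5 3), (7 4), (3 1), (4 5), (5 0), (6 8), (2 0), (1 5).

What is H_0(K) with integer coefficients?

Fix the vertex order 0 < 1 < 2 < 3 < 4 < 5 < 6 < 7 < 8 and write every simplex with vertices in increasing order. Then dim K = 1 and the simplices of K are:

  0-simplices (9): [0], [1], [2], [3], [4], [5], [6], [7], [8]
  1-simplices (12): [0,2], [0,5], [1,3], [1,5], [2,5], [3,5], [4,5], [4,7], [5,6], [5,7], [5,8], [6,8]

giving chain groups C_0 ≅ Z^9, C_1 ≅ Z^12.

Boundary ∂_1: C_1 → C_0 is given by ∂[p,q] = [q] − [p]. For instance
  ∂[1,3] = [3] − [1].
This gives a 9×12 integer matrix of rank 8; reducing to Smith normal form yields diagonal entries (1,1,1,1,1,1,1,1).

Now H_k = ker ∂_k / im ∂_{k+1}, so:

  H_0: rank C_0 − rank ∂_1 = 9 − 8 = 1, and the invariant factors of ∂_1 are all 1, so H_0 ≅ Z.

H_0 ≅ Z.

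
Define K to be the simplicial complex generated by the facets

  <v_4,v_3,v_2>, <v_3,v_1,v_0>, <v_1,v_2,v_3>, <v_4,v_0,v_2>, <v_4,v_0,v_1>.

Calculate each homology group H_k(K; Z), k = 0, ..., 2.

Order the vertices as v_0 < v_1 < v_2 < v_3 < v_4. Listing each simplex with vertices in this order, K has dimension 2 with simplices:

  0-simplices (5): [v_0], [v_1], [v_2], [v_3], [v_4]
  1-simplices (10): [v_0,v_1], [v_0,v_2], [v_0,v_3], [v_0,v_4], [v_1,v_2], [v_1,v_3], [v_1,v_4], [v_2,v_3], [v_2,v_4], [v_3,v_4]
  2-simplices (5): [v_0,v_1,v_3], [v_0,v_1,v_4], [v_0,v_2,v_4], [v_1,v_2,v_3], [v_2,v_3,v_4]

Hence C_0 ≅ Z^5, C_1 ≅ Z^10, C_2 ≅ Z^5.

The boundary map ∂_1: C_1 → C_0 maps an edge to its endpoints' difference, ∂[p,q] = q − p. For instance
  ∂[v_2,v_3] = [v_3] − [v_2].
This gives a 5×10 integer matrix of rank 4; reducing to Smith normal form yields diagonal entries (1,1,1,1).

Boundary ∂_2: C_2 → C_1 sends each 2-simplex [p,q,r] to [q,r] − [p,r] + [p,q]. For instance
  ∂[v_2,v_3,v_4] = [v_3,v_4] − [v_2,v_4] + [v_2,v_3],
  ∂[v_1,v_2,v_3] = [v_2,v_3] − [v_1,v_3] + [v_1,v_2].
The resulting 10×5 matrix has rank 5, and its Smith normal form has invariant factors (1,1,1,1,1).

Now H_k = ker ∂_k / im ∂_{k+1}, so:

  H_0: rank C_0 − rank ∂_1 = 5 − 4 = 1, and the invariant factors of ∂_1 are all 1, so H_0 = Z.
  H_1: rank ker ∂_1 − rank ∂_2 = (10 − 4) − 5 = 1, and the invariant factors of ∂_2 are all 1, so H_1 = Z.
  H_2: rank ker ∂_2 − rank ∂_3 = (5 − 5) − 0 = 0, and there is no ∂_3, so H_2 = 0.

H_0 = Z,  H_1 = Z,  H_2 = 0.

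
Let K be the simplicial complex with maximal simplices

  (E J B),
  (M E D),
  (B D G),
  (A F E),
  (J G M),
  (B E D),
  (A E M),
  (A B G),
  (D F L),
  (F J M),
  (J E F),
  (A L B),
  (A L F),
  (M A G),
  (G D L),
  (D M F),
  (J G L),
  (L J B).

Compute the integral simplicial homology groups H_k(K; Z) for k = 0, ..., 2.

Fix the vertex order A < B < D < E < F < G < J < L < M and write every simplex with vertices in increasing order. Then dim K = 2 and the simplices of K are:

  0-simplices (9): A, B, D, E, F, G, J, L, M
  1-simplices (27): AB, AE, AF, AG, AL, AM, BD, BE, BG, BJ, BL, DE, DF, DG, DL, DM, EF, EJ, EM, FJ, FL, FM, GJ, GL, GM, JL, JM
  2-simplices (18): ABG, ABL, AEF, AEM, AFL, AGM, BDE, BDG, BEJ, BJL, DEM, DFL, DFM, DGL, EFJ, FJM, GJL, GJM

Hence C_0 ≅ Z^9, C_1 ≅ Z^27, C_2 ≅ Z^18.

Boundary ∂_1: C_1 → C_0 maps an edge to its endpoints' difference, ∂[p,q] = q − p.
The 9×27 boundary matrix has rank 8 and Smith normal form diag(1,1,1,1,1,1,1,1).

Boundary ∂_2: C_2 → C_1 acts by ∂[p,q,r] = [q,r] − [p,r] + [p,q]. For instance
  ∂FJM = JM − FM + FJ,
  ∂EFJ = FJ − EJ + EF.
The resulting 27×18 matrix has rank 18, and its Smith normal form has invariant factors (1,1,1,1,1,1,1,1,1,1,1,1,1,1,1,1,1,2).

Computing H_k = (kernel of ∂_k) / (image of ∂_{k+1}):

  H_0: rank C_0 − rank ∂_1 = 9 − 8 = 1, and the invariant factors of ∂_1 are all 1, so H_0 = Z.
  H_1: rank ker ∂_1 − rank ∂_2 = (27 − 8) − 18 = 1, and ∂_2 has invariant factor 2 > 1, so H_1 = Z ⊕ Z/2.
  H_2: rank ker ∂_2 − rank ∂_3 = (18 − 18) − 0 = 0, and there is no ∂_3, so H_2 = 0.

As a check, the Euler characteristic is 9 − 27 + 18 = 0, which agrees with 1 − 1 + 0 = 0.
(K is a triangulation of the Klein bottle.)

H_0 = Z,  H_1 = Z ⊕ Z/2,  H_2 = 0.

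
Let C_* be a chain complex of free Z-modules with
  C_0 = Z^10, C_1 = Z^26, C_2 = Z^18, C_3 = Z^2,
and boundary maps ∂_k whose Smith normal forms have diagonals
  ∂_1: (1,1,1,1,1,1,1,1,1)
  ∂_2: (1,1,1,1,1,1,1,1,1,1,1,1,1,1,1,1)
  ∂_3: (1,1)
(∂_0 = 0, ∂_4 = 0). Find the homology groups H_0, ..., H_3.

H_0: b_0 = 10 − 0 − 9 = 1; torsion from ∂_1 factors > 1: none. So H_0 = Z.
H_1: b_1 = 26 − 9 − 16 = 1; torsion from ∂_2 factors > 1: none. So H_1 = Z.
H_2: b_2 = 18 − 16 − 2 = 0; torsion from ∂_3 factors > 1: none. So H_2 = 0.
H_3: b_3 = 2 − 2 − 0 = 0; torsion from ∂_4 factors > 1: none. So H_3 = 0.

H_0 = Z,  H_1 = Z,  H_2 = 0,  H_3 = 0.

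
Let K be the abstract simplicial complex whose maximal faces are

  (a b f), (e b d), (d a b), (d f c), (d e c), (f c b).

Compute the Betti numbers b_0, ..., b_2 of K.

We work with the vertex ordering a < b < c < d < e < f. The simplices of K, each written with vertices in increasing order, are:

  0-simplices (6): a, b, c, d, e, f
  1-simplices (12): ab, ad, af, bc, bd, be, bf, cd, ce, cf, de, df
  2-simplices (6): abd, abf, bcf, bde, cde, cdf

giving chain groups C_0 ≅ Z^6, C_1 ≅ Z^12, C_2 ≅ Z^6.

∂_1: C_1 → C_0 maps an edge to its endpoints' difference, ∂[p,q] = q − p. For instance
  ∂cd = d − c.
The 6×12 boundary matrix has rank 5 and Smith normal form diag(1,1,1,1,1).

The boundary map ∂_2: C_2 → C_1 acts by ∂[p,q,r] = [q,r] − [p,r] + [p,q]. For instance
  ∂abf = bf − af + ab,
  ∂bde = de − be + bd.
The resulting 12×6 matrix has rank 6, and its Smith normal form has invariant factors (1,1,1,1,1,1).

Computing H_k = (kernel of ∂_k) / (image of ∂_{k+1}):

  H_0: rank C_0 − rank ∂_1 = 6 − 5 = 1, and the invariant factors of ∂_1 are all 1, so H_0 = Z.
  H_1: rank ker ∂_1 − rank ∂_2 = (12 − 5) − 6 = 1, and the invariant factors of ∂_2 are all 1, so H_1 = Z.
  H_2: rank ker ∂_2 − rank ∂_3 = (6 − 6) − 0 = 0, and there is no ∂_3, so H_2 = 0.

Hence the Betti numbers are b_0 = 1, b_1 = 1, b_2 = 0.

b_0 = 1, b_1 = 1, b_2 = 0.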